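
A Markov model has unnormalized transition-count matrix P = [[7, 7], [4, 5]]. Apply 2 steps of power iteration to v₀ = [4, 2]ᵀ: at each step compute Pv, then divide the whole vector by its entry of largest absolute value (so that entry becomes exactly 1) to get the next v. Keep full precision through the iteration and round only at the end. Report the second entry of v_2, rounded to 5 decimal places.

0.62605

Pv0 = (42.000000, 26.000000); divide by 42.000000 → v1 = (1.000000, 0.619048)
Pv1 = (11.333333, 7.095238); divide by 11.333333 → v2 = (1.000000, 0.626050)
Requested entry of v2: 298/476 = 0.62605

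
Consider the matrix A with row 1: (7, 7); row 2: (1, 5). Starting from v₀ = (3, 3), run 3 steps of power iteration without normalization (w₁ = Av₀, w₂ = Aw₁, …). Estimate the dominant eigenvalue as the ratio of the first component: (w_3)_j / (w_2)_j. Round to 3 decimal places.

9.200

w1 = Av₀ = (42, 18)
w2 = Aw1 = (420, 132)
w3 = Aw2 = (3864, 1080)
Ratio at component: 3864 / 420 = 9.200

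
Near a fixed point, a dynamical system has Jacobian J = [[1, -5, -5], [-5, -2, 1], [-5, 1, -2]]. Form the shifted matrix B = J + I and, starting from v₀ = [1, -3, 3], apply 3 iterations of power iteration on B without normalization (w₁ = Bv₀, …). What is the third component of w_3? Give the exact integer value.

-294

B = J + I has rows (2, -5, -5); (-5, -1, 1); (-5, 1, -1)
w1 = Bv₀ = (2·1 + (-5)·(-3) + (-5)·3; (-5)·1 + (-1)·(-3) + 1·3; (-5)·1 + 1·(-3) + (-1)·3) = (2, 1, -11)
w2 = Bw1 = (2·2 + (-5)·1 + (-5)·(-11); (-5)·2 + (-1)·1 + 1·(-11); (-5)·2 + 1·1 + (-1)·(-11)) = (54, -22, 2)
w3 = Bw2 = (208, -246, -294)
Requested component of w3: -294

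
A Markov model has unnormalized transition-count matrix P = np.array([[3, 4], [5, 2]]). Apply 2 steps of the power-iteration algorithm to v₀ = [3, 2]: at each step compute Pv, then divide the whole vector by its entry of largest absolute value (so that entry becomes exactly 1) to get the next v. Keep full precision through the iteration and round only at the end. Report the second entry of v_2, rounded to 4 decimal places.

Pv0 = (17.00000, 19.00000); divide by 19.00000 → v1 = (0.89474, 1.00000)
Pv1 = (6.68421, 6.47368); divide by 6.68421 → v2 = (1.00000, 0.96850)
Requested entry of v2: 123/127 = 0.9685

0.9685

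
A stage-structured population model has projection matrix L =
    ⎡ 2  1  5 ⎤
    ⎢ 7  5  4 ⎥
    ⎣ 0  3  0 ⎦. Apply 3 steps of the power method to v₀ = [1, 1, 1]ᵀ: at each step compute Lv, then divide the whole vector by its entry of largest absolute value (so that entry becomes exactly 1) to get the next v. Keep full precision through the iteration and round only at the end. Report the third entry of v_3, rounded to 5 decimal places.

0.35210

Lv0 = (8.000000, 16.000000, 3.000000); divide by 16.000000 → v1 = (0.500000, 1.000000, 0.187500)
Lv1 = (2.937500, 9.250000, 3.000000); divide by 9.250000 → v2 = (0.317568, 1.000000, 0.324324)
Lv2 = (3.256757, 8.520270, 3.000000); divide by 8.520270 → v3 = (0.382236, 1.000000, 0.352102)
Requested entry of v3: 444/1261 = 0.35210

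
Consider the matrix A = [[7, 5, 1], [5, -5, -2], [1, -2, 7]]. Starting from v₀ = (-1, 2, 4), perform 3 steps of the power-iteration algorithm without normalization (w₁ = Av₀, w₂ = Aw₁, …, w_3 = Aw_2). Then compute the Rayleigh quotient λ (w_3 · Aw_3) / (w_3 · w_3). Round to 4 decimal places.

w1 = Av₀ = (7·(-1) + 5·2 + 1·4; 5·(-1) + (-5)·2 + (-2)·4; 1·(-1) + (-2)·2 + 7·4) = (7, -23, 23)
w2 = Aw1 = (7·7 + 5·(-23) + 1·23; 5·7 + (-5)·(-23) + (-2)·23; 1·7 + (-2)·(-23) + 7·23) = (-43, 104, 214)
w3 = Aw2 = (433, -1163, 1247)
Aw3 = (-1537, 5486, 11488)
w3·Aw3 = 433·(-1537) + (-1163)·5486 + 1247·11488 = 7279797; w3·w3 = 433·433 + (-1163)·(-1163) + 1247·1247 = 3095067
λ ≈ 7279797/3095067 = 2.3521

λ ≈ 2.3521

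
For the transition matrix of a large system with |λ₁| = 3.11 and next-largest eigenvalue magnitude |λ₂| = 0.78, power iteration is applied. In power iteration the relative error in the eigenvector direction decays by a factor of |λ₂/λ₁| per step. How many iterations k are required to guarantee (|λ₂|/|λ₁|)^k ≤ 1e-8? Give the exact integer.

14

|λ₂/λ₁| = 0.78/3.11 = 0.25080
Need k ≥ ln(1e-8) / ln(0.25080) = -18.4207 / -1.3831 ≈ 13.319
Smallest integer k satisfying the bound: 14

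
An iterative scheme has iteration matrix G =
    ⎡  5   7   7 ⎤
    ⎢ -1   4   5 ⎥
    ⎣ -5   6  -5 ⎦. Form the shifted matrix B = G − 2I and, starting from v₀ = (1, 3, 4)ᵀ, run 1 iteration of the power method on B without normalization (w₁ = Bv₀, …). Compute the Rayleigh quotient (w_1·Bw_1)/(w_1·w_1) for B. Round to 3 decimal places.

B = G − 2I has rows (3, 7, 7); (-1, 2, 5); (-5, 6, -7)
w1 = Bv₀ = (52, 25, -15)
Bw1 = (226, -77, -5)
w1·Bw1 = 9902; w1·w1 = 3554; μ ≈ 9902/3554 = 2.786

2.786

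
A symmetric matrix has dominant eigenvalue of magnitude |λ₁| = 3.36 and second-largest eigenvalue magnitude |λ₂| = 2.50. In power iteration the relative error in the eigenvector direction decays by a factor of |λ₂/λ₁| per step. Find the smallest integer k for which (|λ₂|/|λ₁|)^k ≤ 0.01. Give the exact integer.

|λ₂/λ₁| = 2.50/3.36 = 0.74405
Need k ≥ ln(0.01) / ln(0.74405) = -4.6052 / -0.2957 ≈ 15.576
Smallest integer k satisfying the bound: 16

16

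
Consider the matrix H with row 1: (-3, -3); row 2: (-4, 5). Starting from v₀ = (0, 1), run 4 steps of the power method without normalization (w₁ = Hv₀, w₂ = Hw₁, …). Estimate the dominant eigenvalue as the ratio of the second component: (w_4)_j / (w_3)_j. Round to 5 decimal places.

6.77990

w1 = Hv₀ = (-3, 5)
w2 = Hw1 = (-6, 37)
w3 = Hw2 = (-93, 209)
w4 = Hw3 = (-348, 1417)
Ratio at component: 1417 / 209 = 6.77990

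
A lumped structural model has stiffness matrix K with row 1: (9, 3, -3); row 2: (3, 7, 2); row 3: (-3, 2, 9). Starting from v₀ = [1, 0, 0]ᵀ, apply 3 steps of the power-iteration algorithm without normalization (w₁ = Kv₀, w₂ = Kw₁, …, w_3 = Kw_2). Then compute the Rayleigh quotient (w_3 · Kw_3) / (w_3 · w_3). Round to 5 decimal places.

w1 = Kv₀ = (9·1 + 3·0 + (-3)·0; 3·1 + 7·0 + 2·0; (-3)·1 + 2·0 + 9·0) = (9, 3, -3)
w2 = Kw1 = (9·9 + 3·3 + (-3)·(-3); 3·9 + 7·3 + 2·(-3); (-3)·9 + 2·3 + 9·(-3)) = (99, 42, -48)
w3 = Kw2 = (1161, 495, -645)
Kw3 = (13869, 5658, -8298)
w3·Kw3 = 1161·13869 + 495·5658 + (-645)·(-8298) = 24254829; w3·w3 = 1161·1161 + 495·495 + (-645)·(-645) = 2008971
λ ≈ 24254829/2008971 = 12.07326

12.07326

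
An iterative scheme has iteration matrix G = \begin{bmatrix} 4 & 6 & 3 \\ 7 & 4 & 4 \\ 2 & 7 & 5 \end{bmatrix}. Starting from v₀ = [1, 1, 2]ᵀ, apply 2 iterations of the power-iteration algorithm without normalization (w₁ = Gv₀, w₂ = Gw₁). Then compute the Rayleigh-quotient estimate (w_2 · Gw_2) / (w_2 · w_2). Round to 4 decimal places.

w1 = Gv₀ = (4·1 + 6·1 + 3·2; 7·1 + 4·1 + 4·2; 2·1 + 7·1 + 5·2) = (16, 19, 19)
w2 = Gw1 = (4·16 + 6·19 + 3·19; 7·16 + 4·19 + 4·19; 2·16 + 7·19 + 5·19) = (235, 264, 260)
Gw2 = (3304, 3741, 3618)
w2·Gw2 = 235·3304 + 264·3741 + 260·3618 = 2704744; w2·w2 = 235·235 + 264·264 + 260·260 = 192521
λ ≈ 2704744/192521 = 14.0491

14.0491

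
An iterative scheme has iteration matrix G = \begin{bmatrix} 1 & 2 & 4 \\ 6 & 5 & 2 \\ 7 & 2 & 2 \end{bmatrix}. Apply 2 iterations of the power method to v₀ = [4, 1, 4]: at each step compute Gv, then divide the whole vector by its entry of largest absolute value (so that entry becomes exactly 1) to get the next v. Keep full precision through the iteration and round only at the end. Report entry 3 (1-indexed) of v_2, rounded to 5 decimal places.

Gv0 = (22.000000, 37.000000, 38.000000); divide by 38.000000 → v1 = (0.578947, 0.973684, 1.000000)
Gv1 = (6.526316, 10.342105, 8.000000); divide by 10.342105 → v2 = (0.631043, 1.000000, 0.773537)
Requested entry of v2: 304/393 = 0.77354

0.77354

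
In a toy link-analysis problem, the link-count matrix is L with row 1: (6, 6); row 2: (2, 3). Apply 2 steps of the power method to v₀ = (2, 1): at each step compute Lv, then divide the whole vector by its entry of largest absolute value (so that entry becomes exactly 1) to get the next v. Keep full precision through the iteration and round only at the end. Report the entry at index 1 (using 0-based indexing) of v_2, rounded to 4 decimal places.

Lv0 = (18.00000, 7.00000); divide by 18.00000 → v1 = (1.00000, 0.38889)
Lv1 = (8.33333, 3.16667); divide by 8.33333 → v2 = (1.00000, 0.38000)
Requested entry of v2: 57/150 = 0.3800

0.3800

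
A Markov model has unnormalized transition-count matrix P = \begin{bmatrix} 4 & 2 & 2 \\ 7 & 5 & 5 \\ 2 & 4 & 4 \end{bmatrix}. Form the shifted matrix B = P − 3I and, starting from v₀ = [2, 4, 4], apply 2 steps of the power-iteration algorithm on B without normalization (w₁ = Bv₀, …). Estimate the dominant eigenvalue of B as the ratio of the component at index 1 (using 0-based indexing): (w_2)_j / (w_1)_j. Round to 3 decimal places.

7.857

B = P − 3I has rows (1, 2, 2); (7, 2, 5); (2, 4, 1)
w1 = Bv₀ = (1·2 + 2·4 + 2·4; 7·2 + 2·4 + 5·4; 2·2 + 4·4 + 1·4) = (18, 42, 24)
w2 = Bw1 = (1·18 + 2·42 + 2·24; 7·18 + 2·42 + 5·24; 2·18 + 4·42 + 1·24) = (150, 330, 228)
Ratio: 330/42 = 7.857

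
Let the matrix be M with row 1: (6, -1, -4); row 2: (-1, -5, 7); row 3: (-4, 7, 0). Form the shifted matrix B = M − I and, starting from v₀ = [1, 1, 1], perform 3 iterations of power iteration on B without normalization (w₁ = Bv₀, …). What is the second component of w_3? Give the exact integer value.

B = M − I has rows (5, -1, -4); (-1, -6, 7); (-4, 7, -1)
w1 = Bv₀ = (0, 0, 2)
w2 = Bw1 = (-8, 14, -2)
w3 = Bw2 = (-46, -90, 132)
Requested component of w3: -90

-90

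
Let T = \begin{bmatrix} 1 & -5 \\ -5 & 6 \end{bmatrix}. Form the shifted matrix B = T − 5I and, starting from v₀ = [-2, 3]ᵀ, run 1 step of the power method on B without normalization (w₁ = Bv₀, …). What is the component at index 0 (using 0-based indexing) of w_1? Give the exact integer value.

-7

B = T − 5I has rows (-4, -5); (-5, 1)
w1 = Bv₀ = (-7, 13)
Requested component of w1: -7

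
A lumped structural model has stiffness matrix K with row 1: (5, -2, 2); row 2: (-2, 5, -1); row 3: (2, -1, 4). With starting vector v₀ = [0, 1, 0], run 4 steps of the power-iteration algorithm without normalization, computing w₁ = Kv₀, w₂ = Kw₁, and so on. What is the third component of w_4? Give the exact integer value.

w1 = Kv₀ = (5·0 + (-2)·1 + 2·0; (-2)·0 + 5·1 + (-1)·0; 2·0 + (-1)·1 + 4·0) = (-2, 5, -1)
w2 = Kw1 = (5·(-2) + (-2)·5 + 2·(-1); (-2)·(-2) + 5·5 + (-1)·(-1); 2·(-2) + (-1)·5 + 4·(-1)) = (-22, 30, -13)
w3 = Kw2 = (-196, 207, -126)
w4 = Kw3 = (-1646, 1553, -1103)
The requested component of w4 is -1103.

-1103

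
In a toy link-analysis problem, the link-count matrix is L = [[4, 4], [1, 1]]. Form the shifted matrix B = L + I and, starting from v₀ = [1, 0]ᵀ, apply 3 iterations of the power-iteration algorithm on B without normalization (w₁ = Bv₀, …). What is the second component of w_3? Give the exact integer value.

B = L + I has rows (5, 4); (1, 2)
w1 = Bv₀ = (5·1 + 4·0; 1·1 + 2·0) = (5, 1)
w2 = Bw1 = (5·5 + 4·1; 1·5 + 2·1) = (29, 7)
w3 = Bw2 = (173, 43)
Requested component of w3: 43

43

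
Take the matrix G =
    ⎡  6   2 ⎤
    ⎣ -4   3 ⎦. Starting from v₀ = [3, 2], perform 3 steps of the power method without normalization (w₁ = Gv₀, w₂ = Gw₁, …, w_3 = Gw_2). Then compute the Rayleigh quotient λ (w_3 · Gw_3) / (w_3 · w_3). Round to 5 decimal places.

w1 = Gv₀ = (6·3 + 2·2; (-4)·3 + 3·2) = (22, -6)
w2 = Gw1 = (6·22 + 2·(-6); (-4)·22 + 3·(-6)) = (120, -106)
w3 = Gw2 = (508, -798)
Gw3 = (1452, -4426)
w3·Gw3 = 508·1452 + (-798)·(-4426) = 4269564; w3·w3 = 508·508 + (-798)·(-798) = 894868
λ ≈ 4269564/894868 = 4.77117

4.77117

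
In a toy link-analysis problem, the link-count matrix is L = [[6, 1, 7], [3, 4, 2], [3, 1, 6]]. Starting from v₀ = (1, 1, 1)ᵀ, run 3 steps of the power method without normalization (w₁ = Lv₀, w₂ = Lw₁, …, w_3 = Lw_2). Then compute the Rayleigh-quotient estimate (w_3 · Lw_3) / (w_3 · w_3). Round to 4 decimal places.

w1 = Lv₀ = (14, 9, 10)
w2 = Lw1 = (163, 98, 111)
w3 = Lw2 = (1853, 1103, 1253)
Lw3 = (20992, 12477, 14180)
w3·Lw3 = 1853·20992 + 1103·12477 + 1253·14180 = 70427847; w3·w3 = 1853·1853 + 1103·1103 + 1253·1253 = 6220227
λ ≈ 70427847/6220227 = 11.3224

λ ≈ 11.3224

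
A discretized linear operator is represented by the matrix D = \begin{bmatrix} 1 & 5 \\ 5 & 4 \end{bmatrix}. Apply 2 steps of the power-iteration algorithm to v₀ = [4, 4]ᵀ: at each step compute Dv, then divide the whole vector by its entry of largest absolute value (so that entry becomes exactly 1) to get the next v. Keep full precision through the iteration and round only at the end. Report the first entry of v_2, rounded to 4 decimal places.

Dv0 = (24.00000, 36.00000); divide by 36.00000 → v1 = (0.66667, 1.00000)
Dv1 = (5.66667, 7.33333); divide by 7.33333 → v2 = (0.77273, 1.00000)
Requested entry of v2: 204/264 = 0.7727

0.7727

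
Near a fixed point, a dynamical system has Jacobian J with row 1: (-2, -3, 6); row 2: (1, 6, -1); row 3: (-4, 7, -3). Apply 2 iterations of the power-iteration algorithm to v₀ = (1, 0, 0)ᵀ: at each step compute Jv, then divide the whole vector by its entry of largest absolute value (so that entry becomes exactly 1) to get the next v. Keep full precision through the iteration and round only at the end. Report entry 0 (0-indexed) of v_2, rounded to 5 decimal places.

-0.85185

Jv0 = (-2.000000, 1.000000, -4.000000); divide by -4.000000 → v1 = (0.500000, -0.250000, 1.000000)
Jv1 = (5.750000, -2.000000, -6.750000); divide by -6.750000 → v2 = (-0.851852, 0.296296, 1.000000)
Requested entry of v2: -23/27 = -0.85185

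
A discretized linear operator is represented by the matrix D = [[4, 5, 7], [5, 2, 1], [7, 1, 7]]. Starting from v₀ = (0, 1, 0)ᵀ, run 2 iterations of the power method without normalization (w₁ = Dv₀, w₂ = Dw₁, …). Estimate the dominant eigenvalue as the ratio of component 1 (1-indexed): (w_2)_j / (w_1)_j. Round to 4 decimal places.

w1 = Dv₀ = (5, 2, 1)
w2 = Dw1 = (37, 30, 44)
Ratio at component: 37 / 5 = 7.4000

λ ≈ 7.4000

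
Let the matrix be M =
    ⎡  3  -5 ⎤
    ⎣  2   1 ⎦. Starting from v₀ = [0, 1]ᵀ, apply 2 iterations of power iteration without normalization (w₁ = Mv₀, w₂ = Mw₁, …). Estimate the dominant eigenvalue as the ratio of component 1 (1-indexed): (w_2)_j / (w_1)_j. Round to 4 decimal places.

λ ≈ 4.0000

w1 = Mv₀ = (-5, 1)
w2 = Mw1 = (-20, -9)
Ratio at component: -20 / -5 = 4.0000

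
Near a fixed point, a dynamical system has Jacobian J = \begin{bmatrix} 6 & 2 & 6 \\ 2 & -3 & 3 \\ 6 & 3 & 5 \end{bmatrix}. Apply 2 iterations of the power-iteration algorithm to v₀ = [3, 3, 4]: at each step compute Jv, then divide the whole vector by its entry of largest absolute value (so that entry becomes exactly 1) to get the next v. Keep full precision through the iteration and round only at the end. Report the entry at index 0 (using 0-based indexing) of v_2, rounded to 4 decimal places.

Jv0 = (48.00000, 9.00000, 47.00000); divide by 48.00000 → v1 = (1.00000, 0.18750, 0.97917)
Jv1 = (12.25000, 4.37500, 11.45833); divide by 12.25000 → v2 = (1.00000, 0.35714, 0.93537)
Requested entry of v2: 588/588 = 1.0000

1.0000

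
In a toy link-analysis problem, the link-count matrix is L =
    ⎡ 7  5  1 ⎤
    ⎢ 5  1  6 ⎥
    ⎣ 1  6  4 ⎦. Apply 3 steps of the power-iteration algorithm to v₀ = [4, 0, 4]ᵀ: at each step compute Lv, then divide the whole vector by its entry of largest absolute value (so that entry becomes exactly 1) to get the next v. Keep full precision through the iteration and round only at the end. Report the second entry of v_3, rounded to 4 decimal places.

Lv0 = (32.00000, 44.00000, 20.00000); divide by 44.00000 → v1 = (0.72727, 1.00000, 0.45455)
Lv1 = (10.54545, 7.36364, 8.54545); divide by 10.54545 → v2 = (1.00000, 0.69828, 0.81034)
Lv2 = (11.30172, 10.56034, 8.43103); divide by 11.30172 → v3 = (1.00000, 0.93440, 0.74600)
Requested entry of v3: 4900/5244 = 0.9344

0.9344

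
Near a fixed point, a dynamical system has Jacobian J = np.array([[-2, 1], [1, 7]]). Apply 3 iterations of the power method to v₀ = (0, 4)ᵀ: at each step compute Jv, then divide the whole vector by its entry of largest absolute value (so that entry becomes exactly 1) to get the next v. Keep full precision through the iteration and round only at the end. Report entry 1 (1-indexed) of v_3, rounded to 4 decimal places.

Jv0 = (4.00000, 28.00000); divide by 28.00000 → v1 = (0.14286, 1.00000)
Jv1 = (0.71429, 7.14286); divide by 7.14286 → v2 = (0.10000, 1.00000)
Jv2 = (0.80000, 7.10000); divide by 7.10000 → v3 = (0.11268, 1.00000)
Requested entry of v3: 160/1420 = 0.1127

0.1127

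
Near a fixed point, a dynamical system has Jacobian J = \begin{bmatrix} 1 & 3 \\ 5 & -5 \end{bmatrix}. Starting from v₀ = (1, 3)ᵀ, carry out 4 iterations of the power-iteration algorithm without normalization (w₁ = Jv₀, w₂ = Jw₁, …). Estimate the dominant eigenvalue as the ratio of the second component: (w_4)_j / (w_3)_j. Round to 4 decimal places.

-7.3333

w1 = Jv₀ = (1·1 + 3·3; 5·1 + (-5)·3) = (10, -10)
w2 = Jw1 = (1·10 + 3·(-10); 5·10 + (-5)·(-10)) = (-20, 100)
w3 = Jw2 = (280, -600)
w4 = Jw3 = (-1520, 4400)
Ratio at component: 4400 / -600 = -7.3333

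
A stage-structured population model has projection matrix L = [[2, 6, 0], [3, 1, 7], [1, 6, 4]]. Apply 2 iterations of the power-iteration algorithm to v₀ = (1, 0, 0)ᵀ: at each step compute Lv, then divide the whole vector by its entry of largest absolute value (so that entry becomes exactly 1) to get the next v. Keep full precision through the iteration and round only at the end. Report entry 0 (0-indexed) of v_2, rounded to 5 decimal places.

0.91667

Lv0 = (2.000000, 3.000000, 1.000000); divide by 3.000000 → v1 = (0.666667, 1.000000, 0.333333)
Lv1 = (7.333333, 5.333333, 8.000000); divide by 8.000000 → v2 = (0.916667, 0.666667, 1.000000)
Requested entry of v2: 22/24 = 0.91667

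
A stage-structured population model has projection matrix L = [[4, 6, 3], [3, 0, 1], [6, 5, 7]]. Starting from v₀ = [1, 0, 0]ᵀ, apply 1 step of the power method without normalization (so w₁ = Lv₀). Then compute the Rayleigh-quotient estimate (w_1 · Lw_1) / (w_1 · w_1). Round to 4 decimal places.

12.2623

w1 = Lv₀ = (4, 3, 6)
Lw1 = (52, 18, 81)
w1·Lw1 = 4·52 + 3·18 + 6·81 = 748; w1·w1 = 4·4 + 3·3 + 6·6 = 61
λ ≈ 748/61 = 12.2623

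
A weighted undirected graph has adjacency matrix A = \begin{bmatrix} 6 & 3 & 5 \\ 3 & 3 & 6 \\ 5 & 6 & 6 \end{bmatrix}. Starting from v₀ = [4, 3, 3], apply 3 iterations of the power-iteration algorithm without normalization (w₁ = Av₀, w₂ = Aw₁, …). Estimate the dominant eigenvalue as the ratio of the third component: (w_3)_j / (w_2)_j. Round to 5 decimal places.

w1 = Av₀ = (48, 39, 56)
w2 = Aw1 = (685, 597, 810)
w3 = Aw2 = (9951, 8706, 11867)
Ratio at component: 11867 / 810 = 14.65062

14.65062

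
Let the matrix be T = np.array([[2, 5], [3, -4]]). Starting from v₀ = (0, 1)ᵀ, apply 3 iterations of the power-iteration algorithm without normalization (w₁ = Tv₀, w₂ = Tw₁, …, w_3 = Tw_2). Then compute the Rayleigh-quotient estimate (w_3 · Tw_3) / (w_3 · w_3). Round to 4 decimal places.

-5.3583

w1 = Tv₀ = (5, -4)
w2 = Tw1 = (-10, 31)
w3 = Tw2 = (135, -154)
Tw3 = (-500, 1021)
w3·Tw3 = 135·(-500) + (-154)·1021 = -224734; w3·w3 = 135·135 + (-154)·(-154) = 41941
λ ≈ -224734/41941 = -5.3583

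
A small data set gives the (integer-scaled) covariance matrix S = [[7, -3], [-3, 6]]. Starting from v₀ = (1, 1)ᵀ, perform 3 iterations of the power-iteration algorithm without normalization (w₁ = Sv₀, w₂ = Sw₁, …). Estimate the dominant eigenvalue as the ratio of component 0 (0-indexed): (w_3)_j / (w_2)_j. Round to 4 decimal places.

6.0526

w1 = Sv₀ = (4, 3)
w2 = Sw1 = (19, 6)
w3 = Sw2 = (115, -21)
Ratio at component: 115 / 19 = 6.0526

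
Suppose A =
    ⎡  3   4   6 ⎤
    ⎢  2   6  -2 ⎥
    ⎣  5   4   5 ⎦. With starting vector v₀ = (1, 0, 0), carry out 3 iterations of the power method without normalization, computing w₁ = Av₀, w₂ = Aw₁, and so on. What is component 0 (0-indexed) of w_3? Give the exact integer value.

w1 = Av₀ = (3·1 + 4·0 + 6·0; 2·1 + 6·0 + (-2)·0; 5·1 + 4·0 + 5·0) = (3, 2, 5)
w2 = Aw1 = (3·3 + 4·2 + 6·5; 2·3 + 6·2 + (-2)·5; 5·3 + 4·2 + 5·5) = (47, 8, 48)
w3 = Aw2 = (461, 46, 507)
The requested component of w3 is 461.

461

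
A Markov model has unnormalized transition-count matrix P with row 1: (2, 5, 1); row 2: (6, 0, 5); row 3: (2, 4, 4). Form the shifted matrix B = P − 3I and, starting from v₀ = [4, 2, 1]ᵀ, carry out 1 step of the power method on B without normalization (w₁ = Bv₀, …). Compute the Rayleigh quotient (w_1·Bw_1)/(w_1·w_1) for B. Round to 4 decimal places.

4.9596

B = P − 3I has rows (-1, 5, 1); (6, -3, 5); (2, 4, 1)
w1 = Bv₀ = ((-1)·4 + 5·2 + 1·1; 6·4 + (-3)·2 + 5·1; 2·4 + 4·2 + 1·1) = (7, 23, 17)
Bw1 = (125, 58, 123)
w1·Bw1 = 4300; w1·w1 = 867; μ ≈ 4300/867 = 4.9596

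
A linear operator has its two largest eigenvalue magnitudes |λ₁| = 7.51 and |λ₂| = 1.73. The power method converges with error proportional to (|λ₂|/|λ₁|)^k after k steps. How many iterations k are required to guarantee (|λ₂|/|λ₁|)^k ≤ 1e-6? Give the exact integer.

10

|λ₂/λ₁| = 1.73/7.51 = 0.23036
Need k ≥ ln(1e-6) / ln(0.23036) = -13.8155 / -1.4681 ≈ 9.410
Smallest integer k satisfying the bound: 10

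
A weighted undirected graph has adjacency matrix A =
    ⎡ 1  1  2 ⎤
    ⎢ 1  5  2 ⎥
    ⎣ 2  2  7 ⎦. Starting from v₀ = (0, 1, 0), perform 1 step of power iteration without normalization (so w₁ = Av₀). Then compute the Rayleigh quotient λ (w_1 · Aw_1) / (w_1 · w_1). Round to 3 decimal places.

7.067

w1 = Av₀ = (1, 5, 2)
Aw1 = (10, 30, 26)
w1·Aw1 = 1·10 + 5·30 + 2·26 = 212; w1·w1 = 1·1 + 5·5 + 2·2 = 30
λ ≈ 212/30 = 7.067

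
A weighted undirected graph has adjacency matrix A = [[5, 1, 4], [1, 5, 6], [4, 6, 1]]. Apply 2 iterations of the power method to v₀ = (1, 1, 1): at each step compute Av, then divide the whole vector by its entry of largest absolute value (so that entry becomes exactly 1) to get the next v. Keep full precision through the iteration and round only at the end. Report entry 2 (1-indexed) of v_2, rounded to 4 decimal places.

Av0 = (10.00000, 12.00000, 11.00000); divide by 12.00000 → v1 = (0.83333, 1.00000, 0.91667)
Av1 = (8.83333, 11.33333, 10.25000); divide by 11.33333 → v2 = (0.77941, 1.00000, 0.90441)
Requested entry of v2: 136/136 = 1.0000

1.0000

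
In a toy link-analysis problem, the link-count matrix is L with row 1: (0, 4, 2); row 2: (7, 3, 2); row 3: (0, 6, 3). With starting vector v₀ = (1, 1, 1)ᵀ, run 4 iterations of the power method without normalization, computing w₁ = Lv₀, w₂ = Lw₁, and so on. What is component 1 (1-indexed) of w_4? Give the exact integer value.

5538

w1 = Lv₀ = (6, 12, 9)
w2 = Lw1 = (66, 96, 99)
w3 = Lw2 = (582, 948, 873)
w4 = Lw3 = (5538, 8664, 8307)
The requested component of w4 is 5538.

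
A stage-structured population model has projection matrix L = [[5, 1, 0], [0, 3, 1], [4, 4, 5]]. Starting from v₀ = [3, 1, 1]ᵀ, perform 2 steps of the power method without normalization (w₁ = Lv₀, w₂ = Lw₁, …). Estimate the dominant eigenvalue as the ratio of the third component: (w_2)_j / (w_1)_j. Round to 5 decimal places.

λ ≈ 8.80952

w1 = Lv₀ = (16, 4, 21)
w2 = Lw1 = (84, 33, 185)
Ratio at component: 185 / 21 = 8.80952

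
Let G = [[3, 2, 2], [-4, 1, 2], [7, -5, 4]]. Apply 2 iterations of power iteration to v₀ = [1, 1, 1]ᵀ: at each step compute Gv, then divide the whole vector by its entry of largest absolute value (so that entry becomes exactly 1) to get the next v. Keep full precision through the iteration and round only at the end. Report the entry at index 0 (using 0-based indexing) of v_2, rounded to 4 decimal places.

Gv0 = (7.00000, -1.00000, 6.00000); divide by 7.00000 → v1 = (1.00000, -0.14286, 0.85714)
Gv1 = (4.42857, -2.42857, 11.14286); divide by 11.14286 → v2 = (0.39744, -0.21795, 1.00000)
Requested entry of v2: 31/78 = 0.3974

0.3974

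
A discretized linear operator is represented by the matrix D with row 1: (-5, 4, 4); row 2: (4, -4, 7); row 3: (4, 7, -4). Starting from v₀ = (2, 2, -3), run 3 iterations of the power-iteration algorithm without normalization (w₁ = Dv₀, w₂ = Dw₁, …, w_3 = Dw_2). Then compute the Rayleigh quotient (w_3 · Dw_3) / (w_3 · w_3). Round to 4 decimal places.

w1 = Dv₀ = ((-5)·2 + 4·2 + 4·(-3); 4·2 + (-4)·2 + 7·(-3); 4·2 + 7·2 + (-4)·(-3)) = (-14, -21, 34)
w2 = Dw1 = ((-5)·(-14) + 4·(-21) + 4·34; 4·(-14) + (-4)·(-21) + 7·34; 4·(-14) + 7·(-21) + (-4)·34) = (122, 266, -339)
w3 = Dw2 = (-902, -2949, 3706)
Dw3 = (7538, 34130, -39075)
w3·Dw3 = (-902)·7538 + (-2949)·34130 + 3706·(-39075) = -252260596; w3·w3 = (-902)·(-902) + (-2949)·(-2949) + 3706·3706 = 23244641
λ ≈ -252260596/23244641 = -10.8524

λ ≈ -10.8524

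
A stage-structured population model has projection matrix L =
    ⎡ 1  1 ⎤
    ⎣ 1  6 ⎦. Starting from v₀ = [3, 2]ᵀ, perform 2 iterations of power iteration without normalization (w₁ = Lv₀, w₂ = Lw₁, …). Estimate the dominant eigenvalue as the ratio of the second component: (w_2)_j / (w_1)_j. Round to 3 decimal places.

λ ≈ 6.333

w1 = Lv₀ = (1·3 + 1·2; 1·3 + 6·2) = (5, 15)
w2 = Lw1 = (1·5 + 1·15; 1·5 + 6·15) = (20, 95)
Ratio at component: 95 / 15 = 6.333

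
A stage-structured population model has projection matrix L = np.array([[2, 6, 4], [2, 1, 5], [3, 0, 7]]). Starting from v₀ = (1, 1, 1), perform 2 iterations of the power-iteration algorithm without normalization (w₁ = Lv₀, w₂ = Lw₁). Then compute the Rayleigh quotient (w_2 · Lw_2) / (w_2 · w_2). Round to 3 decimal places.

w1 = Lv₀ = (12, 8, 10)
w2 = Lw1 = (112, 82, 106)
Lw2 = (1140, 836, 1078)
w2·Lw2 = 112·1140 + 82·836 + 106·1078 = 310500; w2·w2 = 112·112 + 82·82 + 106·106 = 30504
λ ≈ 310500/30504 = 10.179

λ ≈ 10.179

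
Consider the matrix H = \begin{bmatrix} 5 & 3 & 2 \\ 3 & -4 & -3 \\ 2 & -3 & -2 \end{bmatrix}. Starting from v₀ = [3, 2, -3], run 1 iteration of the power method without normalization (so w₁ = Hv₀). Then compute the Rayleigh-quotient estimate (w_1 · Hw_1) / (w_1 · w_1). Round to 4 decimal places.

λ ≈ 4.3019

w1 = Hv₀ = (5·3 + 3·2 + 2·(-3); 3·3 + (-4)·2 + (-3)·(-3); 2·3 + (-3)·2 + (-2)·(-3)) = (15, 10, 6)
Hw1 = (117, -13, -12)
w1·Hw1 = 15·117 + 10·(-13) + 6·(-12) = 1553; w1·w1 = 15·15 + 10·10 + 6·6 = 361
λ ≈ 1553/361 = 4.3019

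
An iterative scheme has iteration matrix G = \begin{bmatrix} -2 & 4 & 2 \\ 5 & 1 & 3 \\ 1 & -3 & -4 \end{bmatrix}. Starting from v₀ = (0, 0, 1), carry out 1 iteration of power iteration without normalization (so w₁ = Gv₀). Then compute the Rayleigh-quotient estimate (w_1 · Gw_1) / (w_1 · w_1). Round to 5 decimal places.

w1 = Gv₀ = (2, 3, -4)
Gw1 = (0, 1, 9)
w1·Gw1 = 2·0 + 3·1 + (-4)·9 = -33; w1·w1 = 2·2 + 3·3 + (-4)·(-4) = 29
λ ≈ -33/29 = -1.13793

λ ≈ -1.13793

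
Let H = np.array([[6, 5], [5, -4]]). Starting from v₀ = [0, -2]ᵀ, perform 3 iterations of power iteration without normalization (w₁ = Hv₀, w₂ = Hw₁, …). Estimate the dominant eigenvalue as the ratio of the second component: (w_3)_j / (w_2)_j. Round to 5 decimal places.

w1 = Hv₀ = (-10, 8)
w2 = Hw1 = (-20, -82)
w3 = Hw2 = (-530, 228)
Ratio at component: 228 / -82 = -2.78049

λ ≈ -2.78049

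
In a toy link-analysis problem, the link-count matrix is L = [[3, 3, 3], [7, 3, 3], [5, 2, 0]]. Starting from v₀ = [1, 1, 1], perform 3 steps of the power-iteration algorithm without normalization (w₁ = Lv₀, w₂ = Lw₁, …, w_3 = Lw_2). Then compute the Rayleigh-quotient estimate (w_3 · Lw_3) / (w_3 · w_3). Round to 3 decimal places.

w1 = Lv₀ = (9, 13, 7)
w2 = Lw1 = (87, 123, 71)
w3 = Lw2 = (843, 1191, 681)
Lw3 = (8145, 11517, 6597)
w3·Lw3 = 843·8145 + 1191·11517 + 681·6597 = 25075539; w3·w3 = 843·843 + 1191·1191 + 681·681 = 2592891
λ ≈ 25075539/2592891 = 9.671

9.671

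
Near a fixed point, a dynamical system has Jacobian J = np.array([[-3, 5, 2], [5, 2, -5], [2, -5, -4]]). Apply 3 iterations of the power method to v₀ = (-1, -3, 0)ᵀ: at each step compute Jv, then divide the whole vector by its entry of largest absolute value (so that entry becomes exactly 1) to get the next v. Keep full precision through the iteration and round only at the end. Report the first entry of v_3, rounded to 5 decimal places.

Jv0 = (-12.000000, -11.000000, 13.000000); divide by 13.000000 → v1 = (-0.923077, -0.846154, 1.000000)
Jv1 = (0.538462, -11.307692, -1.615385); divide by -11.307692 → v2 = (-0.047619, 1.000000, 0.142857)
Jv2 = (5.428571, 1.047619, -5.666667); divide by -5.666667 → v3 = (-0.957983, -0.184874, 1.000000)
Requested entry of v3: -798/833 = -0.95798

-0.95798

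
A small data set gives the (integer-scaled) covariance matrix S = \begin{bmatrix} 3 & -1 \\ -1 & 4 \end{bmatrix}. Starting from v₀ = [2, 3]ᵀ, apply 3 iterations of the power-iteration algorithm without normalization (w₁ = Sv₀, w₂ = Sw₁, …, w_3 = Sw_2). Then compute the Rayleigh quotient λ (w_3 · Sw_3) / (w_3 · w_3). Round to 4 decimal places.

4.4336

w1 = Sv₀ = (3, 10)
w2 = Sw1 = (-1, 37)
w3 = Sw2 = (-40, 149)
Sw3 = (-269, 636)
w3·Sw3 = (-40)·(-269) + 149·636 = 105524; w3·w3 = (-40)·(-40) + 149·149 = 23801
λ ≈ 105524/23801 = 4.4336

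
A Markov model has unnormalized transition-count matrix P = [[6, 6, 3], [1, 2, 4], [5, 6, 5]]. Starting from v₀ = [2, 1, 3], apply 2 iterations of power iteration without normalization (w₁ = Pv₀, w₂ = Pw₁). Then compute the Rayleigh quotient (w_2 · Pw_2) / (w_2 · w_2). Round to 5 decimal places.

w1 = Pv₀ = (6·2 + 6·1 + 3·3; 1·2 + 2·1 + 4·3; 5·2 + 6·1 + 5·3) = (27, 16, 31)
w2 = Pw1 = (6·27 + 6·16 + 3·31; 1·27 + 2·16 + 4·31; 5·27 + 6·16 + 5·31) = (351, 183, 386)
Pw2 = (4362, 2261, 4783)
w2·Pw2 = 351·4362 + 183·2261 + 386·4783 = 3791063; w2·w2 = 351·351 + 183·183 + 386·386 = 305686
λ ≈ 3791063/305686 = 12.40182

12.40182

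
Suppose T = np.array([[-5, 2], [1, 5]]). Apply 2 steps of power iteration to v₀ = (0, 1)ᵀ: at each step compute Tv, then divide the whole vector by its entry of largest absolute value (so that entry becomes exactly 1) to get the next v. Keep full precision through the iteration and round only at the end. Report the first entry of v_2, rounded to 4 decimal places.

Tv0 = (2.00000, 5.00000); divide by 5.00000 → v1 = (0.40000, 1.00000)
Tv1 = (0.00000, 5.40000); divide by 5.40000 → v2 = (0.00000, 1.00000)
Requested entry of v2: 0/27 = 0.0000

0.0000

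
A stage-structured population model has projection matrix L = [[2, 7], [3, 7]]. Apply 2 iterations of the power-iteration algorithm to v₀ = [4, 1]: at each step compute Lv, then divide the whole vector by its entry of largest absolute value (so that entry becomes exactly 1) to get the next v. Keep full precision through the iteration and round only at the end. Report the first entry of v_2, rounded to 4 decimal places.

Lv0 = (15.00000, 19.00000); divide by 19.00000 → v1 = (0.78947, 1.00000)
Lv1 = (8.57895, 9.36842); divide by 9.36842 → v2 = (0.91573, 1.00000)
Requested entry of v2: 163/178 = 0.9157

0.9157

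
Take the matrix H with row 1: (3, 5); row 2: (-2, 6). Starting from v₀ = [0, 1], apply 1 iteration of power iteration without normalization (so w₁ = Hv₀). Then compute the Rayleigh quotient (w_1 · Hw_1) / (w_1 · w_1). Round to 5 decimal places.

w1 = Hv₀ = (3·0 + 5·1; (-2)·0 + 6·1) = (5, 6)
Hw1 = (45, 26)
w1·Hw1 = 5·45 + 6·26 = 381; w1·w1 = 5·5 + 6·6 = 61
λ ≈ 381/61 = 6.24590

λ ≈ 6.24590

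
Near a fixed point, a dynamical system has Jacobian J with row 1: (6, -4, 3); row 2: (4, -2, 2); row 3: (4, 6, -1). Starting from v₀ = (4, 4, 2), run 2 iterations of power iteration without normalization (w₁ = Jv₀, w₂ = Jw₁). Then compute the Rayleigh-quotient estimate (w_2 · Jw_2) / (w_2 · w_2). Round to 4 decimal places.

w1 = Jv₀ = (14, 12, 38)
w2 = Jw1 = (150, 108, 90)
Jw2 = (738, 564, 1158)
w2·Jw2 = 150·738 + 108·564 + 90·1158 = 275832; w2·w2 = 150·150 + 108·108 + 90·90 = 42264
λ ≈ 275832/42264 = 6.5264

6.5264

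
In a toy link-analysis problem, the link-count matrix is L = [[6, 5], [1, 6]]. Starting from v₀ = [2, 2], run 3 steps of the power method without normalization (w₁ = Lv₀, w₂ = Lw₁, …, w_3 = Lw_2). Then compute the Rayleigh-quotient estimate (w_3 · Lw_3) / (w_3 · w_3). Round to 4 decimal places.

λ ≈ 8.3439

w1 = Lv₀ = (6·2 + 5·2; 1·2 + 6·2) = (22, 14)
w2 = Lw1 = (6·22 + 5·14; 1·22 + 6·14) = (202, 106)
w3 = Lw2 = (1742, 838)
Lw3 = (14642, 6770)
w3·Lw3 = 1742·14642 + 838·6770 = 31179624; w3·w3 = 1742·1742 + 838·838 = 3736808
λ ≈ 31179624/3736808 = 8.3439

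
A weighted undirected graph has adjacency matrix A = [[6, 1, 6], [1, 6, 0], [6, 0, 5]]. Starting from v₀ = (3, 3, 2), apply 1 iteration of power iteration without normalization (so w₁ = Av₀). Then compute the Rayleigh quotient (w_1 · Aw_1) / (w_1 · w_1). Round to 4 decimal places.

11.0519

w1 = Av₀ = (6·3 + 1·3 + 6·2; 1·3 + 6·3 + 0·2; 6·3 + 0·3 + 5·2) = (33, 21, 28)
Aw1 = (387, 159, 338)
w1·Aw1 = 33·387 + 21·159 + 28·338 = 25574; w1·w1 = 33·33 + 21·21 + 28·28 = 2314
λ ≈ 25574/2314 = 11.0519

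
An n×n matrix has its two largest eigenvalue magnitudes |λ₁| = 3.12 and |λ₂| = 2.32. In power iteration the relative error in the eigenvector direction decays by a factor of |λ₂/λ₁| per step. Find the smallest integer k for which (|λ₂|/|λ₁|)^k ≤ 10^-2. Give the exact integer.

16

|λ₂/λ₁| = 2.32/3.12 = 0.74359
Need k ≥ ln(10^-2) / ln(0.74359) = -4.6052 / -0.2963 ≈ 15.544
Smallest integer k satisfying the bound: 16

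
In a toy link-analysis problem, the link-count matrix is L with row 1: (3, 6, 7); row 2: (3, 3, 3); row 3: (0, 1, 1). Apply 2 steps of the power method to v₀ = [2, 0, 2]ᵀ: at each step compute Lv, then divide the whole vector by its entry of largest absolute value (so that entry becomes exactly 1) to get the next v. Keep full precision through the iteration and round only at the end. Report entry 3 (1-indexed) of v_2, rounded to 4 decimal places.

0.0959

Lv0 = (20.00000, 12.00000, 2.00000); divide by 20.00000 → v1 = (1.00000, 0.60000, 0.10000)
Lv1 = (7.30000, 5.10000, 0.70000); divide by 7.30000 → v2 = (1.00000, 0.69863, 0.09589)
Requested entry of v2: 14/146 = 0.0959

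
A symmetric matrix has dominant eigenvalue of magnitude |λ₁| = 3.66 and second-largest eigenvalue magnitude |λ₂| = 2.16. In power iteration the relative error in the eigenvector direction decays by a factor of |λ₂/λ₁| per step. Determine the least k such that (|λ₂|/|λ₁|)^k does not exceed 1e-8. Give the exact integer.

35

|λ₂/λ₁| = 2.16/3.66 = 0.59016
Need k ≥ ln(1e-8) / ln(0.59016) = -18.4207 / -0.5274 ≈ 34.930
Smallest integer k satisfying the bound: 35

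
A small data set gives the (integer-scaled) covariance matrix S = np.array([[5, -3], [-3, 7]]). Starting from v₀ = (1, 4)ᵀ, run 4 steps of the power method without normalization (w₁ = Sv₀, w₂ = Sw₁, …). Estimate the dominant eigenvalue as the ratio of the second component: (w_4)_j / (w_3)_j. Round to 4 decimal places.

λ ≈ 9.0059

w1 = Sv₀ = (5·1 + (-3)·4; (-3)·1 + 7·4) = (-7, 25)
w2 = Sw1 = (5·(-7) + (-3)·25; (-3)·(-7) + 7·25) = (-110, 196)
w3 = Sw2 = (-1138, 1702)
w4 = Sw3 = (-10796, 15328)
Ratio at component: 15328 / 1702 = 9.0059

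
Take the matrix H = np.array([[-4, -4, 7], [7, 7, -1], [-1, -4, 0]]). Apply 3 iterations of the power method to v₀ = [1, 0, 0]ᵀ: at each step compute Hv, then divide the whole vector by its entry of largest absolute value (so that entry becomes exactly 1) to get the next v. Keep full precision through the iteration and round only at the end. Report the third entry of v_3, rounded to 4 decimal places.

0.3833

Hv0 = (-4.00000, 7.00000, -1.00000); divide by 7.00000 → v1 = (-0.57143, 1.00000, -0.14286)
Hv1 = (-2.71429, 3.14286, -3.42857); divide by -3.42857 → v2 = (0.79167, -0.91667, 1.00000)
Hv2 = (7.50000, -1.87500, 2.87500); divide by 7.50000 → v3 = (1.00000, -0.25000, 0.38333)
Requested entry of v3: -69/-180 = 0.3833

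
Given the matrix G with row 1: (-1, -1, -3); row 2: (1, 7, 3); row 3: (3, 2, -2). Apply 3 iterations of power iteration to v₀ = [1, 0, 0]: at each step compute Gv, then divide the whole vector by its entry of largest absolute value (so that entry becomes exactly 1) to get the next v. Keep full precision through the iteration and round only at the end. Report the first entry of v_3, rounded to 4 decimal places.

Gv0 = (-1.00000, 1.00000, 3.00000); divide by 3.00000 → v1 = (-0.33333, 0.33333, 1.00000)
Gv1 = (-3.00000, 5.00000, -2.33333); divide by 5.00000 → v2 = (-0.60000, 1.00000, -0.46667)
Gv2 = (1.00000, 5.00000, 1.13333); divide by 5.00000 → v3 = (0.20000, 1.00000, 0.22667)
Requested entry of v3: 15/75 = 0.2000

0.2000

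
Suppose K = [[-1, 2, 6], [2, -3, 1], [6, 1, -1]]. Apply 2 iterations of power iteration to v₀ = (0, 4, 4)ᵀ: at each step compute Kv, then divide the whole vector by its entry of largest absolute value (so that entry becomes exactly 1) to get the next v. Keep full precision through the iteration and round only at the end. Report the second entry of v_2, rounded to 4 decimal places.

Kv0 = (32.00000, -8.00000, 0.00000); divide by 32.00000 → v1 = (1.00000, -0.25000, 0.00000)
Kv1 = (-1.50000, 2.75000, 5.75000); divide by 5.75000 → v2 = (-0.26087, 0.47826, 1.00000)
Requested entry of v2: 88/184 = 0.4783

0.4783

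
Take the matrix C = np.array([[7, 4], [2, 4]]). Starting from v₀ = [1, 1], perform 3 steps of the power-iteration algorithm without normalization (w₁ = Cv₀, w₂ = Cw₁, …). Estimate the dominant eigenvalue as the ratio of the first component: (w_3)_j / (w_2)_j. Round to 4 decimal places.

w1 = Cv₀ = (11, 6)
w2 = Cw1 = (101, 46)
w3 = Cw2 = (891, 386)
Ratio at component: 891 / 101 = 8.8218

8.8218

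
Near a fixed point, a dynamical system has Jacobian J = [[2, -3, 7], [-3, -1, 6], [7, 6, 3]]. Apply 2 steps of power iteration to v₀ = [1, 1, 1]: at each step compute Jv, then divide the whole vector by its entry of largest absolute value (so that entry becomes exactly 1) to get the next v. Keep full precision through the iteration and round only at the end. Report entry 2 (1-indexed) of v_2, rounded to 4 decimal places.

Jv0 = (6.00000, 2.00000, 16.00000); divide by 16.00000 → v1 = (0.37500, 0.12500, 1.00000)
Jv1 = (7.37500, 4.75000, 6.37500); divide by 7.37500 → v2 = (1.00000, 0.64407, 0.86441)
Requested entry of v2: 76/118 = 0.6441

0.6441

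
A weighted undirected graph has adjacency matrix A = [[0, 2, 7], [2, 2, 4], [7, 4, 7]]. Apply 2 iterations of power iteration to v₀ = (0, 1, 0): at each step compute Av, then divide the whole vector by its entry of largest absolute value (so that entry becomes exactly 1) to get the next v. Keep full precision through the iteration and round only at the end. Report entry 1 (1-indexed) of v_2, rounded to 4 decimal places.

0.6400

Av0 = (2.00000, 2.00000, 4.00000); divide by 4.00000 → v1 = (0.50000, 0.50000, 1.00000)
Av1 = (8.00000, 6.00000, 12.50000); divide by 12.50000 → v2 = (0.64000, 0.48000, 1.00000)
Requested entry of v2: 32/50 = 0.6400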